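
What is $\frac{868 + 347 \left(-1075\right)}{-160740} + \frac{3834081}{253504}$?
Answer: $\frac{177658367017}{10187058240} \approx 17.44$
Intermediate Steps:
$\frac{868 + 347 \left(-1075\right)}{-160740} + \frac{3834081}{253504} = \left(868 - 373025\right) \left(- \frac{1}{160740}\right) + 3834081 \cdot \frac{1}{253504} = \left(-372157\right) \left(- \frac{1}{160740}\right) + \frac{3834081}{253504} = \frac{372157}{160740} + \frac{3834081}{253504} = \frac{177658367017}{10187058240}$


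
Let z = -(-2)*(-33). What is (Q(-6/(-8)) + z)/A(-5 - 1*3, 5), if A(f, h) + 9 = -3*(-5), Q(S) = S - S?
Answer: -11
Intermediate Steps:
Q(S) = 0
A(f, h) = 6 (A(f, h) = -9 - 3*(-5) = -9 + 15 = 6)
z = -66 (z = -1*66 = -66)
(Q(-6/(-8)) + z)/A(-5 - 1*3, 5) = (0 - 66)/6 = -66*⅙ = -11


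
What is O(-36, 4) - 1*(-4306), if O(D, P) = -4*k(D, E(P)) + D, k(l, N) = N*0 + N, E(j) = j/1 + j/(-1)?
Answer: 4270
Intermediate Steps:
E(j) = 0 (E(j) = j*1 + j*(-1) = j - j = 0)
k(l, N) = N (k(l, N) = 0 + N = N)
O(D, P) = D (O(D, P) = -4*0 + D = 0 + D = D)
O(-36, 4) - 1*(-4306) = -36 - 1*(-4306) = -36 + 4306 = 4270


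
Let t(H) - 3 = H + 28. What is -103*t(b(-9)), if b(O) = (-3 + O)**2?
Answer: -18025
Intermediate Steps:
t(H) = 31 + H (t(H) = 3 + (H + 28) = 3 + (28 + H) = 31 + H)
-103*t(b(-9)) = -103*(31 + (-3 - 9)**2) = -103*(31 + (-12)**2) = -103*(31 + 144) = -103*175 = -18025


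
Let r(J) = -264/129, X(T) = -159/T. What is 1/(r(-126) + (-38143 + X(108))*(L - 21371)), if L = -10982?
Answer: 1548/1910368390811 ≈ 8.1031e-10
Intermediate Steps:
r(J) = -88/43 (r(J) = -264*1/129 = -88/43)
1/(r(-126) + (-38143 + X(108))*(L - 21371)) = 1/(-88/43 + (-38143 - 159/108)*(-10982 - 21371)) = 1/(-88/43 + (-38143 - 159*1/108)*(-32353)) = 1/(-88/43 + (-38143 - 53/36)*(-32353)) = 1/(-88/43 - 1373201/36*(-32353)) = 1/(-88/43 + 44427171953/36) = 1/(1910368390811/1548) = 1548/1910368390811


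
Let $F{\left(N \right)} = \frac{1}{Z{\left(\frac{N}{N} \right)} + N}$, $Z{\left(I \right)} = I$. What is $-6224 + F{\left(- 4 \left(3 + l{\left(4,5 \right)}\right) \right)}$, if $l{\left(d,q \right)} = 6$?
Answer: $- \frac{217841}{35} \approx -6224.0$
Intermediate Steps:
$F{\left(N \right)} = \frac{1}{1 + N}$ ($F{\left(N \right)} = \frac{1}{\frac{N}{N} + N} = \frac{1}{1 + N}$)
$-6224 + F{\left(- 4 \left(3 + l{\left(4,5 \right)}\right) \right)} = -6224 + \frac{1}{1 - 4 \left(3 + 6\right)} = -6224 + \frac{1}{1 - 36} = -6224 + \frac{1}{-35} = -6224 - \frac{1}{35} = - \frac{217841}{35}$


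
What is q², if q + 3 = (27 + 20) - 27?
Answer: 289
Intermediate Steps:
q = 17 (q = -3 + ((27 + 20) - 27) = -3 + (47 - 27) = -3 + 20 = 17)
q² = 17² = 289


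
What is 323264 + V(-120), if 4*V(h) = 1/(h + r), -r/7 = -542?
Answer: 4750687745/14696 ≈ 3.2326e+5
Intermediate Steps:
r = 3794 (r = -7*(-542) = 3794)
V(h) = 1/(4*(3794 + h)) (V(h) = 1/(4*(h + 3794)) = 1/(4*(3794 + h)))
323264 + V(-120) = 323264 + 1/(4*(3794 - 120)) = 323264 + (1/4)/3674 = 323264 + (1/4)*(1/3674) = 323264 + 1/14696 = 4750687745/14696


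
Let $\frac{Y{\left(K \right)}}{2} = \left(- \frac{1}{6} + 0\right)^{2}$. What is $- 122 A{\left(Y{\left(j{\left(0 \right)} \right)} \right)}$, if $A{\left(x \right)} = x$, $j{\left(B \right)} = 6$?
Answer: $- \frac{61}{9} \approx -6.7778$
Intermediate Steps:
$Y{\left(K \right)} = \frac{1}{18}$ ($Y{\left(K \right)} = 2 \left(- \frac{1}{6} + 0\right)^{2} = 2 \left(- \frac{1}{6}\right)^{2} = 2 \cdot \frac{1}{36} = \frac{1}{18}$)
$- 122 A{\left(Y{\left(j{\left(0 \right)} \right)} \right)} = \left(-122\right) \frac{1}{18} = - \frac{61}{9}$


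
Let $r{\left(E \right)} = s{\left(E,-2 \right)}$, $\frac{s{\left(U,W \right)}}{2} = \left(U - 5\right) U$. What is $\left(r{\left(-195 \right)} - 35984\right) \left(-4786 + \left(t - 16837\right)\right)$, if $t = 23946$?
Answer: $97603168$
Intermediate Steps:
$s{\left(U,W \right)} = 2 U \left(-5 + U\right)$ ($s{\left(U,W \right)} = 2 \left(U - 5\right) U = 2 \left(-5 + U\right) U = 2 U \left(-5 + U\right)$)
$r{\left(E \right)} = 2 E \left(-5 + E\right)$
$\left(r{\left(-195 \right)} - 35984\right) \left(-4786 + \left(t - 16837\right)\right) = \left(2 \left(-195\right) \left(-5 - 195\right) - 35984\right) \left(-4786 + \left(23946 - 16837\right)\right) = \left(2 \left(-195\right) \left(-200\right) - 35984\right) \left(-4786 + 7109\right) = \left(78000 - 35984\right) 2323 = 42016 \cdot 2323 = 97603168$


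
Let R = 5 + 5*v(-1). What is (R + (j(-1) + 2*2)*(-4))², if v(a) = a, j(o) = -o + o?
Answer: 256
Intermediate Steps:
j(o) = 0
R = 0 (R = 5 + 5*(-1) = 5 - 5 = 0)
(R + (j(-1) + 2*2)*(-4))² = (0 + (0 + 2*2)*(-4))² = (0 + (0 + 4)*(-4))² = (0 + 4*(-4))² = (0 - 16)² = (-16)² = 256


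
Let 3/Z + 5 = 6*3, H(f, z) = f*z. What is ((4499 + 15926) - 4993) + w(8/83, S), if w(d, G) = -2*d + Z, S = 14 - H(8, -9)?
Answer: 16651169/1079 ≈ 15432.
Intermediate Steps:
S = 86 (S = 14 - 8*(-9) = 14 - 1*(-72) = 14 + 72 = 86)
Z = 3/13 (Z = 3/(-5 + 6*3) = 3/(-5 + 18) = 3/13 ≈ 0.23077)
w(d, G) = 3/13 - 2*d (w(d, G) = -2*d + 3/13 = 3/13 - 2*d)
((4499 + 15926) - 4993) + w(8/83, S) = ((4499 + 15926) - 4993) + (3/13 - 16/83) = (20425 - 4993) + (3/13 - 16/83) = 15432 + (3/13 - 2*8/83) = 15432 + (3/13 - 16/83) = 15432 + 41/1079 = 16651169/1079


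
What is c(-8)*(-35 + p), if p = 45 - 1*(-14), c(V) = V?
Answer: -192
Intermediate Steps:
p = 59 (p = 45 + 14 = 59)
c(-8)*(-35 + p) = -8*(-35 + 59) = -8*24 = -192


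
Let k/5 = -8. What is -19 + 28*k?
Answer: -1139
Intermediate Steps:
k = -40 (k = 5*(-8) = -40)
-19 + 28*k = -19 + 28*(-40) = -19 - 1120 = -1139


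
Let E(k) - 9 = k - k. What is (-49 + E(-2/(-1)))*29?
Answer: -1160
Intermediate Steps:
E(k) = 9 (E(k) = 9 + (k - k) = 9 + 0 = 9)
(-49 + E(-2/(-1)))*29 = (-49 + 9)*29 = -40*29 = -1160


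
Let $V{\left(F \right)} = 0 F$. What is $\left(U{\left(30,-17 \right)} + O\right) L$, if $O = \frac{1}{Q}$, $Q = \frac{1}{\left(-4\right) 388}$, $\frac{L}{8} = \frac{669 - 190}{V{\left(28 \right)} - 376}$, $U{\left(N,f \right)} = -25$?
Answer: $\frac{755383}{47} \approx 16072.0$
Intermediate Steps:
$V{\left(F \right)} = 0$
$L = - \frac{479}{47}$ ($L = 8 \frac{669 - 190}{0 - 376} = 8 \frac{479}{-376} = 8 \cdot 479 \left(- \frac{1}{376}\right) = 8 \left(- \frac{479}{376}\right) = - \frac{479}{47} \approx -10.191$)
$Q = - \frac{1}{1552}$ ($Q = \frac{1}{-1552} = - \frac{1}{1552} \approx -0.00064433$)
$O = -1552$ ($O = \frac{1}{- \frac{1}{1552}} = -1552$)
$\left(U{\left(30,-17 \right)} + O\right) L = \left(-25 - 1552\right) \left(- \frac{479}{47}\right) = \left(-1577\right) \left(- \frac{479}{47}\right) = \frac{755383}{47}$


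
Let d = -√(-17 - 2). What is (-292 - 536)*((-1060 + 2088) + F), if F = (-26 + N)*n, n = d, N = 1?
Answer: -851184 - 20700*I*√19 ≈ -8.5118e+5 - 90229.0*I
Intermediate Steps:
d = -I*√19 (d = -√(-19) = -I*√19 ≈ -4.3589*I)
n = -I*√19 ≈ -4.3589*I
F = 25*I*√19 (F = (-26 + 1)*(-I*√19) = -(-25)*I*√19 = 25*I*√19 ≈ 108.97*I)
(-292 - 536)*((-1060 + 2088) + F) = (-292 - 536)*((-1060 + 2088) + 25*I*√19) = -828*(1028 + 25*I*√19) = -851184 - 20700*I*√19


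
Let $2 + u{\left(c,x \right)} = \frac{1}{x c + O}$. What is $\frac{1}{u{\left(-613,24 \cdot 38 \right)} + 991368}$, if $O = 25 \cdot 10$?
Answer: $\frac{558806}{553981268995} \approx 1.0087 \cdot 10^{-6}$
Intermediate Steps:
$O = 250$
$u{\left(c,x \right)} = -2 + \frac{1}{250 + c x}$ ($u{\left(c,x \right)} = -2 + \frac{1}{x c + 250} = -2 + \frac{1}{c x + 250} = -2 + \frac{1}{250 + c x}$)
$\frac{1}{u{\left(-613,24 \cdot 38 \right)} + 991368} = \frac{1}{\frac{-499 - - 1226 \cdot 24 \cdot 38}{250 - 613 \cdot 24 \cdot 38} + 991368} = \frac{1}{\frac{-499 - \left(-1226\right) 912}{250 - 559056} + 991368} = \frac{1}{\frac{-499 + 1118112}{250 - 559056} + 991368} = \frac{1}{\frac{1}{-558806} \cdot 1117613 + 991368} = \frac{1}{\left(- \frac{1}{558806}\right) 1117613 + 991368} = \frac{1}{- \frac{1117613}{558806} + 991368} = \frac{1}{\frac{553981268995}{558806}} = \frac{558806}{553981268995}$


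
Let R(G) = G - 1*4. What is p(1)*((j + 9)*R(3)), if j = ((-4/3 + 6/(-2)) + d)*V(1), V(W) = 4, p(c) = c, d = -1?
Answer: 37/3 ≈ 12.333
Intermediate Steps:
R(G) = -4 + G (R(G) = G - 4 = -4 + G)
j = -64/3 (j = ((-4/3 + 6/(-2)) - 1)*4 = ((-4*⅓ + 6*(-½)) - 1)*4 = ((-4/3 - 3) - 1)*4 = (-13/3 - 1)*4 = -16/3*4 = -64/3 ≈ -21.333)
p(1)*((j + 9)*R(3)) = 1*((-64/3 + 9)*(-4 + 3)) = 1*(-37/3*(-1)) = 1*(37/3) = 37/3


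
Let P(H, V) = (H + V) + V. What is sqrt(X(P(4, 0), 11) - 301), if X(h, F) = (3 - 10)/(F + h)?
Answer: I*sqrt(67830)/15 ≈ 17.363*I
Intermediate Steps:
P(H, V) = H + 2*V
X(h, F) = -7/(F + h)
sqrt(X(P(4, 0), 11) - 301) = sqrt(-7/(11 + (4 + 2*0)) - 301) = sqrt(-7/(11 + (4 + 0)) - 301) = sqrt(-7/(11 + 4) - 301) = sqrt(-7/15 - 301) = sqrt(-4522/15) = I*sqrt(67830)/15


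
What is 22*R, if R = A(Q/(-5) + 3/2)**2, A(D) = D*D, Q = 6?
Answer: 891/5000 ≈ 0.17820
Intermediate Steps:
A(D) = D**2
R = 81/10000 (R = ((6/(-5) + 3/2)**2)**2 = ((6*(-1/5) + 3*(1/2))**2)**2 = ((-6/5 + 3/2)**2)**2 = ((3/10)**2)**2 = (9/100)**2 = 81/10000 ≈ 0.0081000)
22*R = 22*(81/10000) = 891/5000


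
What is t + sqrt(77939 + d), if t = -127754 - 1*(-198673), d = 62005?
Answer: 70919 + 14*sqrt(714) ≈ 71293.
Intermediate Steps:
t = 70919 (t = -127754 + 198673 = 70919)
t + sqrt(77939 + d) = 70919 + sqrt(77939 + 62005) = 70919 + sqrt(139944) = 70919 + 14*sqrt(714)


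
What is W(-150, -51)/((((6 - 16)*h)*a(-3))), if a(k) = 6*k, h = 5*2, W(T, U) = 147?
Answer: 49/600 ≈ 0.081667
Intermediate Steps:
h = 10
W(-150, -51)/((((6 - 16)*h)*a(-3))) = 147/((((6 - 16)*10)*(6*(-3)))) = 147/((-10*10*(-18))) = 147/((-100*(-18))) = 147/1800 = 147*(1/1800) = 49/600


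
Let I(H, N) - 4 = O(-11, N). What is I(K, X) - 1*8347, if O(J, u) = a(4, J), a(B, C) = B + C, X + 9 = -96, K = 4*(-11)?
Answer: -8350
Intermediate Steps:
K = -44
X = -105 (X = -9 - 96 = -105)
O(J, u) = 4 + J
I(H, N) = -3 (I(H, N) = 4 + (4 - 11) = 4 - 7 = -3)
I(K, X) - 1*8347 = -3 - 1*8347 = -3 - 8347 = -8350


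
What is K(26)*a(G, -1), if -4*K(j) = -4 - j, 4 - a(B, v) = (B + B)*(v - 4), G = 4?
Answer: 330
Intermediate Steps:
a(B, v) = 4 - 2*B*(-4 + v) (a(B, v) = 4 - (B + B)*(v - 4) = 4 - 2*B*(-4 + v))
K(j) = 1 + j/4 (K(j) = -(-4 - j)/4 = 1 + j/4)
K(26)*a(G, -1) = (1 + (¼)*26)*(4 + 8*4 - 2*4*(-1)) = (1 + 13/2)*(4 + 32 + 8) = (15/2)*44 = 330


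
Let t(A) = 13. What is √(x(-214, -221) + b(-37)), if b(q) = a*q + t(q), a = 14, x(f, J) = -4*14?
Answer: I*√561 ≈ 23.685*I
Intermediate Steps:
x(f, J) = -56
b(q) = 13 + 14*q (b(q) = 14*q + 13 = 13 + 14*q)
√(x(-214, -221) + b(-37)) = √(-56 + (13 + 14*(-37))) = √(-56 + (13 - 518)) = √(-56 - 505) = √(-561) = I*√561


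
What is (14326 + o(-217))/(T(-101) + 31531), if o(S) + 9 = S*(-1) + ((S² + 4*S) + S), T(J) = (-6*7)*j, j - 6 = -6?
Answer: 60538/31531 ≈ 1.9200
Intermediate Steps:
j = 0 (j = 6 - 6 = 0)
T(J) = 0 (T(J) = -6*7*0 = -42*0 = 0)
o(S) = -9 + S² + 4*S (o(S) = -9 + (S*(-1) + ((S² + 4*S) + S)) = -9 + (-S + (S² + 5*S)) = -9 + (S² + 4*S) = -9 + S² + 4*S)
(14326 + o(-217))/(T(-101) + 31531) = (14326 + (-9 + (-217)² + 4*(-217)))/(0 + 31531) = (14326 + (-9 + 47089 - 868))/31531 = (14326 + 46212)*(1/31531) = 60538*(1/31531) = 60538/31531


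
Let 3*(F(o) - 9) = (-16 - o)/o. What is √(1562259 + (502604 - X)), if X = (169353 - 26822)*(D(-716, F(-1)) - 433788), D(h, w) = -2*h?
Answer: √61626197899 ≈ 2.4825e+5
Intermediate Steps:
F(o) = 9 + (-16 - o)/(3*o) (F(o) = 9 + ((-16 - o)/o)/3 = 9 + (-16 - o)/(3*o))
X = -61624133036 (X = (169353 - 26822)*(-2*(-716) - 433788) = 142531*(1432 - 433788) = 142531*(-432356) = -61624133036)
√(1562259 + (502604 - X)) = √(1562259 + (502604 - 1*(-61624133036))) = √(1562259 + (502604 + 61624133036)) = √(1562259 + 61624635640) = √61626197899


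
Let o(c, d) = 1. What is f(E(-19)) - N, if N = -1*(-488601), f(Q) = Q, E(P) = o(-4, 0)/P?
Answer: -9283420/19 ≈ -4.8860e+5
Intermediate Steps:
E(P) = 1/P
N = 488601
f(E(-19)) - N = 1/(-19) - 1*488601 = -1/19 - 488601 = -9283420/19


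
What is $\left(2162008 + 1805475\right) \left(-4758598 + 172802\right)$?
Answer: $-18194067671468$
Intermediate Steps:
$\left(2162008 + 1805475\right) \left(-4758598 + 172802\right) = 3967483 \left(-4585796\right) = -18194067671468$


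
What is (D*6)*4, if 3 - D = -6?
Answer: 216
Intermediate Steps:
D = 9 (D = 3 - 1*(-6) = 3 + 6 = 9)
(D*6)*4 = (9*6)*4 = 54*4 = 216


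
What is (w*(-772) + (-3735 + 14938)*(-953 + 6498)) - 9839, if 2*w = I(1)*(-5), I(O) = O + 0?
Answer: 62112726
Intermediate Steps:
I(O) = O
w = -5/2 (w = (1*(-5))/2 = (1/2)*(-5) = -5/2 ≈ -2.5000)
(w*(-772) + (-3735 + 14938)*(-953 + 6498)) - 9839 = (-5/2*(-772) + (-3735 + 14938)*(-953 + 6498)) - 9839 = (1930 + 11203*5545) - 9839 = (1930 + 62120635) - 9839 = 62122565 - 9839 = 62112726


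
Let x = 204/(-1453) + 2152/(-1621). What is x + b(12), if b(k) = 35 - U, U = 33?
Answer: 1253086/2355313 ≈ 0.53203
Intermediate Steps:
x = -3457540/2355313 (x = 204*(-1/1453) + 2152*(-1/1621) = -204/1453 - 2152/1621 = -3457540/2355313 ≈ -1.4680)
b(k) = 2 (b(k) = 35 - 1*33 = 35 - 33 = 2)
x + b(12) = -3457540/2355313 + 2 = 1253086/2355313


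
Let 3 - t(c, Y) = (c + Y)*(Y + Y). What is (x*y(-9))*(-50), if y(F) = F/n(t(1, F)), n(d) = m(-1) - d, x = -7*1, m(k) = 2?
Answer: -3150/143 ≈ -22.028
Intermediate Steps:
t(c, Y) = 3 - 2*Y*(Y + c) (t(c, Y) = 3 - (c + Y)*(Y + Y) = 3 - (Y + c)*2*Y = 3 - 2*Y*(Y + c))
x = -7
n(d) = 2 - d
y(F) = F/(-1 + 2*F + 2*F²) (y(F) = F/(2 - (3 - 2*F² - 2*F*1)) = F/(2 - (3 - 2*F² - 2*F)) = F/(2 - (3 - 2*F - 2*F²)) = F/(2 + (-3 + 2*F + 2*F²)) = F/(-1 + 2*F + 2*F²))
(x*y(-9))*(-50) = -(-63)/(-1 + 2*(-9) + 2*(-9)²)*(-50) = -(-63)/(-1 - 18 + 2*81)*(-50) = -(-63)/(-1 - 18 + 162)*(-50) = -(-63)/143*(-50) = -7*(-9/143)*(-50) = (63/143)*(-50) = -3150/143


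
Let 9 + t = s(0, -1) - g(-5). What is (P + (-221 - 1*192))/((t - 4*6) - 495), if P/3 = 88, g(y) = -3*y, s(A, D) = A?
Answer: 149/543 ≈ 0.27440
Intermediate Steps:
P = 264 (P = 3*88 = 264)
t = -24 (t = -9 + (0 - (-3)*(-5)) = -9 + (0 - 1*15) = -9 + (0 - 15) = -9 - 15 = -24)
(P + (-221 - 1*192))/((t - 4*6) - 495) = (264 + (-221 - 1*192))/((-24 - 4*6) - 495) = (264 + (-221 - 192))/((-24 - 24) - 495) = (264 - 413)/(-48 - 495) = -149/(-543) = -149*(-1/543) = 149/543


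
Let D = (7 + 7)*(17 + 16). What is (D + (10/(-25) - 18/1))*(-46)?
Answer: -102028/5 ≈ -20406.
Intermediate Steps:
D = 462 (D = 14*33 = 462)
(D + (10/(-25) - 18/1))*(-46) = (462 + (10/(-25) - 18/1))*(-46) = (462 + (10*(-1/25) - 18*1))*(-46) = (462 + (-2/5 - 18))*(-46) = (462 - 92/5)*(-46) = (2218/5)*(-46) = -102028/5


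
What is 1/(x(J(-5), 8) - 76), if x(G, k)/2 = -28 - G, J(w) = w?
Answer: -1/122 ≈ -0.0081967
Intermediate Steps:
x(G, k) = -56 - 2*G (x(G, k) = 2*(-28 - G) = -56 - 2*G)
1/(x(J(-5), 8) - 76) = 1/((-56 - 2*(-5)) - 76) = 1/((-56 + 10) - 76) = 1/(-46 - 76) = 1/(-122) = -1/122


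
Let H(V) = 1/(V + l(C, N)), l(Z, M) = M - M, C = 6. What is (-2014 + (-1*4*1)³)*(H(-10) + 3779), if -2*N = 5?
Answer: -39262771/5 ≈ -7.8526e+6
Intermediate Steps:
N = -5/2 (N = -½*5 = -5/2 ≈ -2.5000)
l(Z, M) = 0
H(V) = 1/V (H(V) = 1/(V + 0) = 1/V)
(-2014 + (-1*4*1)³)*(H(-10) + 3779) = (-2014 + (-1*4*1)³)*(1/(-10) + 3779) = (-2014 + (-4*1)³)*(-⅒ + 3779) = (-2014 + (-4)³)*(37789/10) = (-2014 - 64)*(37789/10) = -2078*37789/10 = -39262771/5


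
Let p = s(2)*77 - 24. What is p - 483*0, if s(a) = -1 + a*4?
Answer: 515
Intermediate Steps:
s(a) = -1 + 4*a
p = 515 (p = (-1 + 4*2)*77 - 24 = (-1 + 8)*77 - 24 = 7*77 - 24 = 539 - 24 = 515)
p - 483*0 = 515 - 483*0 = 515 + 0 = 515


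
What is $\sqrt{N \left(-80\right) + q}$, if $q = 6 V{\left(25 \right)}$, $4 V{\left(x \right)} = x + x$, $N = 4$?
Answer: $7 i \sqrt{5} \approx 15.652 i$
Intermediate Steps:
$V{\left(x \right)} = \frac{x}{2}$ ($V{\left(x \right)} = \frac{x + x}{4} = \frac{2 x}{4} = \frac{x}{2}$)
$q = 75$ ($q = 6 \cdot \frac{1}{2} \cdot 25 = 6 \cdot \frac{25}{2} = 75$)
$\sqrt{N \left(-80\right) + q} = \sqrt{4 \left(-80\right) + 75} = \sqrt{-320 + 75} = \sqrt{-245} = 7 i \sqrt{5}$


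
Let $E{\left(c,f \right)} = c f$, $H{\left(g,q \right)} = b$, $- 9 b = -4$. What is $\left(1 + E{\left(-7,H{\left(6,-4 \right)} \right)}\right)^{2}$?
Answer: $\frac{361}{81} \approx 4.4568$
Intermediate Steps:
$b = \frac{4}{9}$ ($b = \left(- \frac{1}{9}\right) \left(-4\right) = \frac{4}{9} \approx 0.44444$)
$H{\left(g,q \right)} = \frac{4}{9}$
$\left(1 + E{\left(-7,H{\left(6,-4 \right)} \right)}\right)^{2} = \left(1 - \frac{28}{9}\right)^{2} = \left(- \frac{19}{9}\right)^{2} = \frac{361}{81}$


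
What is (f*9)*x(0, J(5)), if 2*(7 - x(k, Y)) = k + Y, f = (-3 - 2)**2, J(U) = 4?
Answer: 1125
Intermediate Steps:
f = 25 (f = (-5)**2 = 25)
x(k, Y) = 7 - Y/2 - k/2 (x(k, Y) = 7 - (k + Y)/2 = 7 - (Y + k)/2 = 7 + (-Y/2 - k/2) = 7 - Y/2 - k/2)
(f*9)*x(0, J(5)) = (25*9)*(7 - 1/2*4 - 1/2*0) = 225*(7 - 2 + 0) = 225*5 = 1125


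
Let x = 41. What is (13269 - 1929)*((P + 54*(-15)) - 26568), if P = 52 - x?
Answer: -310341780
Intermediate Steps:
P = 11 (P = 52 - 1*41 = 52 - 41 = 11)
(13269 - 1929)*((P + 54*(-15)) - 26568) = (13269 - 1929)*((11 + 54*(-15)) - 26568) = 11340*((11 - 810) - 26568) = 11340*(-799 - 26568) = 11340*(-27367) = -310341780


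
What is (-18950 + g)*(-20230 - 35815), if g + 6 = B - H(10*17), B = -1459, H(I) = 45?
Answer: 1146680700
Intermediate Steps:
g = -1510 (g = -6 + (-1459 - 1*45) = -6 + (-1459 - 45) = -6 - 1504 = -1510)
(-18950 + g)*(-20230 - 35815) = (-18950 - 1510)*(-20230 - 35815) = -20460*(-56045) = 1146680700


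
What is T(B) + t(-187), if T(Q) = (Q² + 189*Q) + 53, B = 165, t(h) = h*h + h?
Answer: 93245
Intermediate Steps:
t(h) = h + h² (t(h) = h² + h = h + h²)
T(Q) = 53 + Q² + 189*Q
T(B) + t(-187) = (53 + 165² + 189*165) - 187*(1 - 187) = (53 + 27225 + 31185) - 187*(-186) = 58463 + 34782 = 93245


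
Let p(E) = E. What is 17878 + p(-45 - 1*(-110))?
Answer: 17943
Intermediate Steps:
17878 + p(-45 - 1*(-110)) = 17878 + (-45 - 1*(-110)) = 17878 + (-45 + 110) = 17878 + 65 = 17943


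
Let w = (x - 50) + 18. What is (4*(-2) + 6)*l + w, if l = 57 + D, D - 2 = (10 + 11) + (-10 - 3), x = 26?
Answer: -140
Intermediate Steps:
D = 10 (D = 2 + ((10 + 11) + (-10 - 3)) = 2 + (21 - 13) = 2 + 8 = 10)
w = -6 (w = (26 - 50) + 18 = -24 + 18 = -6)
l = 67 (l = 57 + 10 = 67)
(4*(-2) + 6)*l + w = (4*(-2) + 6)*67 - 6 = (-8 + 6)*67 - 6 = -2*67 - 6 = -134 - 6 = -140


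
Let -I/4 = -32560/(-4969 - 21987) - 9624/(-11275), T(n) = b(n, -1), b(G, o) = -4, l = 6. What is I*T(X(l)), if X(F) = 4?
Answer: 2506154176/75982225 ≈ 32.983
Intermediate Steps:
T(n) = -4
I = -626538544/75982225 (I = -4*(-32560/(-4969 - 21987) - 9624/(-11275)) = -4*(-32560/(-26956) - 9624*(-1/11275)) = -4*(-32560*(-1/26956) + 9624/11275) = -4*(8140/6739 + 9624/11275) = -4*156634636/75982225 = -626538544/75982225 ≈ -8.2458)
I*T(X(l)) = -626538544/75982225*(-4) = 2506154176/75982225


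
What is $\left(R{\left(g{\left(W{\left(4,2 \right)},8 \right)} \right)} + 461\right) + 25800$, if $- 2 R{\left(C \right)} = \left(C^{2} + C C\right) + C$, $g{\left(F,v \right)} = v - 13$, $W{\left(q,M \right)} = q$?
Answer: $\frac{52477}{2} \approx 26239.0$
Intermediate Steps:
$g{\left(F,v \right)} = -13 + v$
$R{\left(C \right)} = - C^{2} - \frac{C}{2}$ ($R{\left(C \right)} = - \frac{\left(C^{2} + C C\right) + C}{2} = - \frac{\left(C^{2} + C^{2}\right) + C}{2} = - \frac{2 C^{2} + C}{2} = - \frac{C + 2 C^{2}}{2} = - C^{2} - \frac{C}{2}$)
$\left(R{\left(g{\left(W{\left(4,2 \right)},8 \right)} \right)} + 461\right) + 25800 = \left(- \left(-13 + 8\right) \left(\frac{1}{2} + \left(-13 + 8\right)\right) + 461\right) + 25800 = \left(\left(-1\right) \left(-5\right) \left(\frac{1}{2} - 5\right) + 461\right) + 25800 = \left(\left(-1\right) \left(-5\right) \left(- \frac{9}{2}\right) + 461\right) + 25800 = \left(- \frac{45}{2} + 461\right) + 25800 = \frac{877}{2} + 25800 = \frac{52477}{2}$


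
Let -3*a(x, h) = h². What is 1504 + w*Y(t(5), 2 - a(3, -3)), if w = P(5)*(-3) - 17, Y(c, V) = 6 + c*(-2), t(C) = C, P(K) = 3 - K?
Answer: 1548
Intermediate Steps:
a(x, h) = -h²/3
Y(c, V) = 6 - 2*c
w = -11 (w = (3 - 1*5)*(-3) - 17 = (3 - 5)*(-3) - 17 = -2*(-3) - 17 = 6 - 17 = -11)
1504 + w*Y(t(5), 2 - a(3, -3)) = 1504 - 11*(6 - 2*5) = 1504 - 11*(6 - 10) = 1504 - 11*(-4) = 1504 + 44 = 1548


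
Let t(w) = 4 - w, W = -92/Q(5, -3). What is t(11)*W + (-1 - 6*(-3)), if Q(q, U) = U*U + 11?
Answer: 246/5 ≈ 49.200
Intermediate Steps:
Q(q, U) = 11 + U² (Q(q, U) = U² + 11 = 11 + U²)
W = -23/5 (W = -92/(11 + (-3)²) = -92/(11 + 9) = -92/20 = -92*1/20 = -23/5 ≈ -4.6000)
t(11)*W + (-1 - 6*(-3)) = (4 - 1*11)*(-23/5) + (-1 - 6*(-3)) = (4 - 11)*(-23/5) + (-1 + 18) = -7*(-23/5) + 17 = 161/5 + 17 = 246/5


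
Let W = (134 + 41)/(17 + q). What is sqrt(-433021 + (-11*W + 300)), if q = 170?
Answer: 4*I*sqrt(7816209)/17 ≈ 657.82*I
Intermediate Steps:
W = 175/187 (W = (134 + 41)/(17 + 170) = 175/187 ≈ 0.93583)
sqrt(-433021 + (-11*W + 300)) = sqrt(-433021 + (-11*175/187 + 300)) = sqrt(-433021 + (-175/17 + 300)) = sqrt(-433021 + 4925/17) = sqrt(-7356432/17) = 4*I*sqrt(7816209)/17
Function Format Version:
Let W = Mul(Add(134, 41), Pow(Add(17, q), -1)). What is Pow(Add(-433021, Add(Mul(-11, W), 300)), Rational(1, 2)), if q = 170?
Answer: Mul(Rational(4, 17), I, Pow(7816209, Rational(1, 2))) ≈ Mul(657.82, I)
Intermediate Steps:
W = Rational(175, 187) (W = Mul(Add(134, 41), Pow(Add(17, 170), -1)) = Mul(175, Pow(187, -1)) = Mul(175, Rational(1, 187)) = Rational(175, 187) ≈ 0.93583)
Pow(Add(-433021, Add(Mul(-11, W), 300)), Rational(1, 2)) = Pow(Add(-433021, Add(Mul(-11, Rational(175, 187)), 300)), Rational(1, 2)) = Pow(Add(-433021, Add(Rational(-175, 17), 300)), Rational(1, 2)) = Pow(Add(-433021, Rational(4925, 17)), Rational(1, 2)) = Pow(Rational(-7356432, 17), Rational(1, 2)) = Mul(Rational(4, 17), I, Pow(7816209, Rational(1, 2)))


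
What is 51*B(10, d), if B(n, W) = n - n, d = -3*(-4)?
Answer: 0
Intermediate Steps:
d = 12
B(n, W) = 0
51*B(10, d) = 51*0 = 0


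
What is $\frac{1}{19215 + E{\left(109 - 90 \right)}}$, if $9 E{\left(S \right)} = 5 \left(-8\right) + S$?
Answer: $\frac{3}{57638} \approx 5.2049 \cdot 10^{-5}$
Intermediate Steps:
$E{\left(S \right)} = - \frac{40}{9} + \frac{S}{9}$ ($E{\left(S \right)} = \frac{5 \left(-8\right) + S}{9} = \frac{-40 + S}{9} = - \frac{40}{9} + \frac{S}{9}$)
$\frac{1}{19215 + E{\left(109 - 90 \right)}} = \frac{1}{19215 - \left(\frac{40}{9} - \frac{109 - 90}{9}\right)} = \frac{1}{19215 + \left(- \frac{40}{9} + \frac{1}{9} \cdot 19\right)} = \frac{1}{19215 + \left(- \frac{40}{9} + \frac{19}{9}\right)} = \frac{1}{19215 - \frac{7}{3}} = \frac{1}{\frac{57638}{3}} = \frac{3}{57638}$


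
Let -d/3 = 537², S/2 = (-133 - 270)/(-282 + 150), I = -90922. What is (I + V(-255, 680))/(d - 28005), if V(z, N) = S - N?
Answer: 6045329/58945392 ≈ 0.10256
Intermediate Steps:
S = 403/66 (S = 2*((-133 - 270)/(-282 + 150)) = 2*(-403/(-132)) = 2*(-403*(-1/132)) = 2*(403/132) = 403/66 ≈ 6.1061)
d = -865107 (d = -3*537² = -3*288369 = -865107)
V(z, N) = 403/66 - N
(I + V(-255, 680))/(d - 28005) = (-90922 + (403/66 - 1*680))/(-865107 - 28005) = (-90922 + (403/66 - 680))/(-893112) = (-90922 - 44477/66)*(-1/893112) = -6045329/66*(-1/893112) = 6045329/58945392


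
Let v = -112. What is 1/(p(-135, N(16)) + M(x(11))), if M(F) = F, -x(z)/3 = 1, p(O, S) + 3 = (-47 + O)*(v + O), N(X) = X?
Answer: 1/44948 ≈ 2.2248e-5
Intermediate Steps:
p(O, S) = -3 + (-112 + O)*(-47 + O) (p(O, S) = -3 + (-47 + O)*(-112 + O) = -3 + (-112 + O)*(-47 + O))
x(z) = -3 (x(z) = -3*1 = -3)
1/(p(-135, N(16)) + M(x(11))) = 1/((5261 + (-135)² - 159*(-135)) - 3) = 1/((5261 + 18225 + 21465) - 3) = 1/(44951 - 3) = 1/44948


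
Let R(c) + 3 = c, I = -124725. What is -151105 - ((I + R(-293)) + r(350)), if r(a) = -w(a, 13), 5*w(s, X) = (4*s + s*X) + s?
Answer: -24824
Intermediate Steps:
R(c) = -3 + c
w(s, X) = s + X*s/5 (w(s, X) = ((4*s + s*X) + s)/5 = ((4*s + X*s) + s)/5 = (5*s + X*s)/5 = s + X*s/5)
r(a) = -18*a/5 (r(a) = -a*(5 + 13)/5 = -a*18/5 = -18*a/5)
-151105 - ((I + R(-293)) + r(350)) = -151105 - ((-124725 + (-3 - 293)) - 18/5*350) = -151105 - ((-124725 - 296) - 1260) = -151105 - (-125021 - 1260) = -151105 - 1*(-126281) = -151105 + 126281 = -24824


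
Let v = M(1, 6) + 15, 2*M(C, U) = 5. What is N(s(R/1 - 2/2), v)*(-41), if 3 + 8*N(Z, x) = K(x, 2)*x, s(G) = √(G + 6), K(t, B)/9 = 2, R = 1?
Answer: -1599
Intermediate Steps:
K(t, B) = 18 (K(t, B) = 9*2 = 18)
M(C, U) = 5/2 (M(C, U) = (½)*5 = 5/2)
v = 35/2 (v = 5/2 + 15 = 35/2 ≈ 17.500)
s(G) = √(6 + G)
N(Z, x) = -3/8 + 9*x/4 (N(Z, x) = -3/8 + (18*x)/8 = -3/8 + 9*x/4)
N(s(R/1 - 2/2), v)*(-41) = (-3/8 + (9/4)*(35/2))*(-41) = (-3/8 + 315/8)*(-41) = 39*(-41) = -1599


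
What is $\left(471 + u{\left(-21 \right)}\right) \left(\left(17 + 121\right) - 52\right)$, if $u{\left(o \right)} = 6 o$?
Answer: $29670$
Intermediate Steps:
$\left(471 + u{\left(-21 \right)}\right) \left(\left(17 + 121\right) - 52\right) = \left(471 + 6 \left(-21\right)\right) \left(\left(17 + 121\right) - 52\right) = \left(471 - 126\right) \left(138 - 52\right) = 345 \cdot 86 = 29670$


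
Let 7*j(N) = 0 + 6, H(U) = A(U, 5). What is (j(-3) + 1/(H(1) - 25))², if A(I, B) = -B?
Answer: 29929/44100 ≈ 0.67866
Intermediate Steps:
H(U) = -5 (H(U) = -1*5 = -5)
j(N) = 6/7 (j(N) = (0 + 6)/7 = (⅐)*6 = 6/7)
(j(-3) + 1/(H(1) - 25))² = (6/7 + 1/(-5 - 25))² = (6/7 + 1/(-30))² = (6/7 - 1/30)² = (173/210)² = 29929/44100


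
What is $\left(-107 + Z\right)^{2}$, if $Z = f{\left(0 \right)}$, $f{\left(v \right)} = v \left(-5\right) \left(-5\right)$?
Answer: $11449$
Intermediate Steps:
$f{\left(v \right)} = 25 v$ ($f{\left(v \right)} = - 5 v \left(-5\right) = 25 v$)
$Z = 0$ ($Z = 25 \cdot 0 = 0$)
$\left(-107 + Z\right)^{2} = \left(-107 + 0\right)^{2} = \left(-107\right)^{2} = 11449$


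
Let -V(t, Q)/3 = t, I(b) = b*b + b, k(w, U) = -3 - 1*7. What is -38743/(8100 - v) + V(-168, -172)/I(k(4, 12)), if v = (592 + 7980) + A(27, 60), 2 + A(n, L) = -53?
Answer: 205391/2085 ≈ 98.509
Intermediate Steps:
k(w, U) = -10 (k(w, U) = -3 - 7 = -10)
A(n, L) = -55 (A(n, L) = -2 - 53 = -55)
I(b) = b + b² (I(b) = b² + b = b + b²)
v = 8517 (v = (592 + 7980) - 55 = 8572 - 55 = 8517)
V(t, Q) = -3*t
-38743/(8100 - v) + V(-168, -172)/I(k(4, 12)) = -38743/(8100 - 1*8517) + (-3*(-168))/((-10*(1 - 10))) = -38743/(8100 - 8517) + 504/((-10*(-9))) = -38743/(-417) + 504/90 = -38743*(-1/417) + 504*(1/90) = 38743/417 + 28/5 = 205391/2085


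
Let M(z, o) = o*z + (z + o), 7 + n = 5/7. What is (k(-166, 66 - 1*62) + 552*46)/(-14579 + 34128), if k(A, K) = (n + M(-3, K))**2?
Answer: 1258849/957901 ≈ 1.3142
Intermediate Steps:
n = -44/7 (n = -7 + 5/7 = -44/7 ≈ -6.2857)
M(z, o) = o + z + o*z (M(z, o) = o*z + (o + z) = o + z + o*z)
k(A, K) = (-65/7 - 2*K)**2 (k(A, K) = (-44/7 + (K - 3 + K*(-3)))**2 = (-44/7 + (K - 3 - 3*K))**2 = (-44/7 + (-3 - 2*K))**2 = (-65/7 - 2*K)**2)
(k(-166, 66 - 1*62) + 552*46)/(-14579 + 34128) = ((65 + 14*(66 - 1*62))**2/49 + 552*46)/(-14579 + 34128) = ((65 + 14*(66 - 62))**2/49 + 25392)/19549 = ((65 + 14*4)**2/49 + 25392)*(1/19549) = ((65 + 56)**2/49 + 25392)*(1/19549) = ((1/49)*121**2 + 25392)*(1/19549) = ((1/49)*14641 + 25392)*(1/19549) = (14641/49 + 25392)*(1/19549) = (1258849/49)*(1/19549) = 1258849/957901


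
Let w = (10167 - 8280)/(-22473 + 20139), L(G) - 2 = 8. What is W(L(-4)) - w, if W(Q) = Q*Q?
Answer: 78429/778 ≈ 100.81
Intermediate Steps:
L(G) = 10 (L(G) = 2 + 8 = 10)
W(Q) = Q²
w = -629/778 (w = 1887/(-2334) = 1887*(-1/2334) = -629/778 ≈ -0.80848)
W(L(-4)) - w = 10² - 1*(-629/778) = 100 + 629/778 = 78429/778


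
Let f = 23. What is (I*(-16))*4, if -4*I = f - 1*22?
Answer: 16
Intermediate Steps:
I = -¼ (I = -(23 - 1*22)/4 = -(23 - 22)/4 = -¼*1 = -¼ ≈ -0.25000)
(I*(-16))*4 = -¼*(-16)*4 = 4*4 = 16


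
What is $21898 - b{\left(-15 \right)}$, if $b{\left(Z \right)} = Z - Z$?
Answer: $21898$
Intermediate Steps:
$b{\left(Z \right)} = 0$
$21898 - b{\left(-15 \right)} = 21898 - 0 = 21898 + 0 = 21898$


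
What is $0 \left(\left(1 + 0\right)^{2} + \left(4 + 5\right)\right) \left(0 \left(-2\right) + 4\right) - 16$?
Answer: $-16$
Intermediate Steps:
$0 \left(\left(1 + 0\right)^{2} + \left(4 + 5\right)\right) \left(0 \left(-2\right) + 4\right) - 16 = 0 \left(1^{2} + 9\right) \left(0 + 4\right) - 16 = 0 \left(1 + 9\right) 4 - 16 = 0 \cdot 10 \cdot 4 - 16 = 0 \cdot 4 - 16 = 0 - 16 = -16$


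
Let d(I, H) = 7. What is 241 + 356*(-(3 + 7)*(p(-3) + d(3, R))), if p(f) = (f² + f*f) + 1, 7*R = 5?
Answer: -92319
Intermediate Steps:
R = 5/7 (R = (⅐)*5 = 5/7 ≈ 0.71429)
p(f) = 1 + 2*f² (p(f) = (f² + f²) + 1 = 2*f² + 1 = 1 + 2*f²)
241 + 356*(-(3 + 7)*(p(-3) + d(3, R))) = 241 + 356*(-(3 + 7)*((1 + 2*(-3)²) + 7)) = 241 + 356*(-10*((1 + 2*9) + 7)) = 241 + 356*(-10*((1 + 18) + 7)) = 241 + 356*(-10*(19 + 7)) = 241 + 356*(-10*26) = 241 + 356*(-1*260) = 241 + 356*(-260) = 241 - 92560 = -92319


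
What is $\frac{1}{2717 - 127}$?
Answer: $\frac{1}{2590} \approx 0.0003861$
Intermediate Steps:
$\frac{1}{2717 - 127} = \frac{1}{2590}$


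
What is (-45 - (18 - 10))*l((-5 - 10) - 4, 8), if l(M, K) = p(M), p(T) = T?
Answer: 1007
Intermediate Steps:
l(M, K) = M
(-45 - (18 - 10))*l((-5 - 10) - 4, 8) = (-45 - (18 - 10))*((-5 - 10) - 4) = (-45 - 1*8)*(-15 - 4) = (-45 - 8)*(-19) = -53*(-19) = 1007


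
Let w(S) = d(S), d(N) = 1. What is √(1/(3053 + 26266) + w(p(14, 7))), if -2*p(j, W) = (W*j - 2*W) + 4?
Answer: 2*√214908270/29319 ≈ 1.0000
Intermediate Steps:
p(j, W) = -2 + W - W*j/2 (p(j, W) = -((W*j - 2*W) + 4)/2 = -((-2*W + W*j) + 4)/2 = -(4 - 2*W + W*j)/2 = -2 + W - W*j/2)
w(S) = 1
√(1/(3053 + 26266) + w(p(14, 7))) = √(1/(3053 + 26266) + 1) = √(1/29319 + 1) = √(29320/29319) = 2*√214908270/29319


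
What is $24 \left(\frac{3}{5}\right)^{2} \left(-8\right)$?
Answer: $- \frac{1728}{25} \approx -69.12$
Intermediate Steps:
$24 \left(\frac{3}{5}\right)^{2} \left(-8\right) = 24 \cdot \frac{9}{25} \left(-8\right) = \frac{216}{25} \left(-8\right) = - \frac{1728}{25}$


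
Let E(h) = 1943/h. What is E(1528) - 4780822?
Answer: -7305094073/1528 ≈ -4.7808e+6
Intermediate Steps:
E(1528) - 4780822 = 1943/1528 - 4780822 = -7305094073/1528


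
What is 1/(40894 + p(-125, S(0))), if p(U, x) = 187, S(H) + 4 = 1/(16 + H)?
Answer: 1/41081 ≈ 2.4342e-5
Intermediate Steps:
S(H) = -4 + 1/(16 + H)
1/(40894 + p(-125, S(0))) = 1/(40894 + 187) = 1/41081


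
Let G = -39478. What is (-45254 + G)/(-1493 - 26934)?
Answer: 84732/28427 ≈ 2.9807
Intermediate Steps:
(-45254 + G)/(-1493 - 26934) = (-45254 - 39478)/(-1493 - 26934) = -84732/(-28427) = -84732*(-1/28427) = 84732/28427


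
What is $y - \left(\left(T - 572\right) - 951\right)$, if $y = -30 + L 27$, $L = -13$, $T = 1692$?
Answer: $-550$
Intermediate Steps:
$y = -381$ ($y = -30 - 351 = -381$)
$y - \left(\left(T - 572\right) - 951\right) = -381 - \left(\left(1692 - 572\right) - 951\right) = -381 - \left(1120 - 951\right) = -381 - 169 = -550$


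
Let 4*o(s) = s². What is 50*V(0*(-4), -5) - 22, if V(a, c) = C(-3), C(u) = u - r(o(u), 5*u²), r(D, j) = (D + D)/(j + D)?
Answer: -3712/21 ≈ -176.76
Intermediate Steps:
o(s) = s²/4
r(D, j) = 2*D/(D + j) (r(D, j) = (2*D)/(D + j) = 2*D/(D + j))
C(u) = -2/21 + u (C(u) = u - 2*u²/4/(u²/4 + 5*u²) = u - 2*u²/4/(21*u²/4) = u - 2*u²/4*4/(21*u²) = u - 1*2/21 = u - 2/21 = -2/21 + u)
V(a, c) = -65/21 (V(a, c) = -2/21 - 3 = -65/21)
50*V(0*(-4), -5) - 22 = 50*(-65/21) - 22 = -3250/21 - 22 = -3712/21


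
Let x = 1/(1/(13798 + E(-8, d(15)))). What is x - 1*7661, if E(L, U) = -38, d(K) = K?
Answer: 6099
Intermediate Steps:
x = 13760 (x = 1/(1/(13798 - 38)) = 1/(1/13760) = 13760)
x - 1*7661 = 13760 - 1*7661 = 13760 - 7661 = 6099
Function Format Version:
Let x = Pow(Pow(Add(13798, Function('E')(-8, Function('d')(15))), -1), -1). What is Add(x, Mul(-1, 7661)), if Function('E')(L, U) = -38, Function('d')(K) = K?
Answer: 6099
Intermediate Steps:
x = 13760 (x = Pow(Pow(Add(13798, -38), -1), -1) = Pow(Pow(13760, -1), -1) = Pow(Rational(1, 13760), -1) = 13760)
Add(x, Mul(-1, 7661)) = Add(13760, Mul(-1, 7661)) = Add(13760, -7661) = 6099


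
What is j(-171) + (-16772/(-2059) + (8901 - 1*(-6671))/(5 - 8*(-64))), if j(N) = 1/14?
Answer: 571338711/14903042 ≈ 38.337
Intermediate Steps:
j(N) = 1/14
j(-171) + (-16772/(-2059) + (8901 - 1*(-6671))/(5 - 8*(-64))) = 1/14 + (-16772/(-2059) + (8901 - 1*(-6671))/(5 - 8*(-64))) = 1/14 + (-16772*(-1/2059) + (8901 + 6671)/(5 + 512)) = 1/14 + (16772/2059 + 15572/517) = 1/14 + 40733872/1064503 = 571338711/14903042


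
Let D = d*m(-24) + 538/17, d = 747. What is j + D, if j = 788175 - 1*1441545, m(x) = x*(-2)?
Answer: -10497200/17 ≈ -6.1748e+5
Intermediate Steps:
m(x) = -2*x
j = -653370 (j = 788175 - 1441545 = -653370)
D = 610090/17 (D = 747*(-2*(-24)) + 538/17 = 747*48 + 538*(1/17) = 35856 + 538/17 = 610090/17 ≈ 35888.)
j + D = -653370 + 610090/17 = -10497200/17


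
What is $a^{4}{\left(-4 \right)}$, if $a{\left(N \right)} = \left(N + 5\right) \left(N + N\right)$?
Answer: $4096$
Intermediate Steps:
$a{\left(N \right)} = 2 N \left(5 + N\right)$ ($a{\left(N \right)} = \left(5 + N\right) 2 N = 2 N \left(5 + N\right)$)
$a^{4}{\left(-4 \right)} = \left(2 \left(-4\right) \left(5 - 4\right)\right)^{4} = \left(2 \left(-4\right) 1\right)^{4} = \left(-8\right)^{4} = 4096$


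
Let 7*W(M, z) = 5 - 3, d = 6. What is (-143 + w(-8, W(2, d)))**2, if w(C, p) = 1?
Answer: 20164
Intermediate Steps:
W(M, z) = 2/7 (W(M, z) = (5 - 3)/7 = (1/7)*2 = 2/7)
(-143 + w(-8, W(2, d)))**2 = (-143 + 1)**2 = (-142)**2 = 20164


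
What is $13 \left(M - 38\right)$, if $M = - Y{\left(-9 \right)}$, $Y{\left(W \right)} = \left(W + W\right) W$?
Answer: $-2600$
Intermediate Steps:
$Y{\left(W \right)} = 2 W^{2}$ ($Y{\left(W \right)} = 2 W W = 2 W^{2}$)
$M = -162$ ($M = - 2 \left(-9\right)^{2} = - 2 \cdot 81 = \left(-1\right) 162 = -162$)
$13 \left(M - 38\right) = 13 \left(-162 - 38\right) = 13 \left(-200\right) = -2600$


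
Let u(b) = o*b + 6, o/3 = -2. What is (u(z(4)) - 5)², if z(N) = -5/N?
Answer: 289/4 ≈ 72.250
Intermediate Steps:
o = -6 (o = 3*(-2) = -6)
u(b) = 6 - 6*b (u(b) = -6*b + 6 = 6 - 6*b)
(u(z(4)) - 5)² = ((6 - (-30)/4) - 5)² = ((6 - 6*(-5/4)) - 5)² = ((6 + 15/2) - 5)² = (27/2 - 5)² = (17/2)² = 289/4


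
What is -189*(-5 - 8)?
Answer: 2457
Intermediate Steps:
-189*(-5 - 8) = -189*(-13) = -63*(-39) = 2457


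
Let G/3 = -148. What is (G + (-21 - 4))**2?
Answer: 219961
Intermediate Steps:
G = -444 (G = 3*(-148) = -444)
(G + (-21 - 4))**2 = (-444 + (-21 - 4))**2 = (-444 - 25)**2 = (-469)**2 = 219961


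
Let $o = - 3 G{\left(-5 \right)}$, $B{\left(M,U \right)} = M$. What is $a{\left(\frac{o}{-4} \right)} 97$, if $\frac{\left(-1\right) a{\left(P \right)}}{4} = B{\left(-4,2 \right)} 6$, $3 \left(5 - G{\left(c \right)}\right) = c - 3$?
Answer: $9312$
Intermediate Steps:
$G{\left(c \right)} = 6 - \frac{c}{3}$ ($G{\left(c \right)} = 5 - \frac{c - 3}{3} = 5 - \frac{-3 + c}{3} = 5 - \left(-1 + \frac{c}{3}\right) = 6 - \frac{c}{3}$)
$o = -23$ ($o = - 3 \left(6 - - \frac{5}{3}\right) = - 3 \left(6 + \frac{5}{3}\right) = \left(-3\right) \frac{23}{3} = -23$)
$a{\left(P \right)} = 96$ ($a{\left(P \right)} = - 4 \left(\left(-4\right) 6\right) = \left(-4\right) \left(-24\right) = 96$)
$a{\left(\frac{o}{-4} \right)} 97 = 96 \cdot 97 = 9312$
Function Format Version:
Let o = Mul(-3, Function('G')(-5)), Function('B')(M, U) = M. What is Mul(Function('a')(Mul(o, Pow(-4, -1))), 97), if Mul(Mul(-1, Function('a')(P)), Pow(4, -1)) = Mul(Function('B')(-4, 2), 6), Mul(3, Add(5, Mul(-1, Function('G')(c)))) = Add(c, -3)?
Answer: 9312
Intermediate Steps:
Function('G')(c) = Add(6, Mul(Rational(-1, 3), c)) (Function('G')(c) = Add(5, Mul(Rational(-1, 3), Add(c, -3))) = Add(5, Mul(Rational(-1, 3), Add(-3, c))) = Add(5, Add(1, Mul(Rational(-1, 3), c))) = Add(6, Mul(Rational(-1, 3), c)))
o = -23 (o = Mul(-3, Add(6, Mul(Rational(-1, 3), -5))) = Mul(-3, Add(6, Rational(5, 3))) = Mul(-3, Rational(23, 3)) = -23)
Function('a')(P) = 96 (Function('a')(P) = Mul(-4, Mul(-4, 6)) = Mul(-4, -24) = 96)
Mul(Function('a')(Mul(o, Pow(-4, -1))), 97) = Mul(96, 97) = 9312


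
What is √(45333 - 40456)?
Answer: √4877 ≈ 69.836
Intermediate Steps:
√(45333 - 40456) = √4877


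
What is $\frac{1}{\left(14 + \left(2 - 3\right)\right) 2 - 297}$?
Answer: $- \frac{1}{271} \approx -0.00369$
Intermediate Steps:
$\frac{1}{\left(14 + \left(2 - 3\right)\right) 2 - 297} = \frac{1}{\left(14 - 1\right) 2 - 297} = \frac{1}{13 \cdot 2 - 297} = \frac{1}{26 - 297} = \frac{1}{-271} = - \frac{1}{271}$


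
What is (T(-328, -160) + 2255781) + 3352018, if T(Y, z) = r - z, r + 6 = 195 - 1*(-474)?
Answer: 5608622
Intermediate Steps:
r = 663 (r = -6 + (195 - 1*(-474)) = -6 + (195 + 474) = -6 + 669 = 663)
T(Y, z) = 663 - z
(T(-328, -160) + 2255781) + 3352018 = ((663 - 1*(-160)) + 2255781) + 3352018 = ((663 + 160) + 2255781) + 3352018 = (823 + 2255781) + 3352018 = 2256604 + 3352018 = 5608622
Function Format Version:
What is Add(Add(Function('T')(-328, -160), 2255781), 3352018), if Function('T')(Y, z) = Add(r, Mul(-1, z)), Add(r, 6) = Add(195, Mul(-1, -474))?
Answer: 5608622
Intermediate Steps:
r = 663 (r = Add(-6, Add(195, Mul(-1, -474))) = Add(-6, Add(195, 474)) = Add(-6, 669) = 663)
Function('T')(Y, z) = Add(663, Mul(-1, z))
Add(Add(Function('T')(-328, -160), 2255781), 3352018) = Add(Add(Add(663, Mul(-1, -160)), 2255781), 3352018) = Add(Add(Add(663, 160), 2255781), 3352018) = Add(Add(823, 2255781), 3352018) = Add(2256604, 3352018) = 5608622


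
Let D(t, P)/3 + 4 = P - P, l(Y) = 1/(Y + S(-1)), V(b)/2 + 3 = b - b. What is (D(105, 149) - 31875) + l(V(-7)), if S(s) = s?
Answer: -223210/7 ≈ -31887.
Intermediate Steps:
V(b) = -6 (V(b) = -6 + 2*(b - b) = -6 + 2*0 = -6 + 0 = -6)
l(Y) = 1/(-1 + Y) (l(Y) = 1/(Y - 1) = 1/(-1 + Y))
D(t, P) = -12 (D(t, P) = -12 + 3*(P - P) = -12 + 3*0 = -12 + 0 = -12)
(D(105, 149) - 31875) + l(V(-7)) = (-12 - 31875) + 1/(-1 - 6) = -31887 + 1/(-7) = -31887 - ⅐ = -223210/7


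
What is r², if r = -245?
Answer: 60025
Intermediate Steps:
r² = (-245)² = 60025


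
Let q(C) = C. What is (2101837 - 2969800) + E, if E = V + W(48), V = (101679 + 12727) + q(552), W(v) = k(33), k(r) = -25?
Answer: -753030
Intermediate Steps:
W(v) = -25
V = 114958 (V = (101679 + 12727) + 552 = 114406 + 552 = 114958)
E = 114933 (E = 114958 - 25 = 114933)
(2101837 - 2969800) + E = (2101837 - 2969800) + 114933 = -867963 + 114933 = -753030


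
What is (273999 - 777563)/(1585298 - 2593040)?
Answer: 251782/503871 ≈ 0.49970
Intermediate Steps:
(273999 - 777563)/(1585298 - 2593040) = -503564/(-1007742) = -503564*(-1/1007742) = 251782/503871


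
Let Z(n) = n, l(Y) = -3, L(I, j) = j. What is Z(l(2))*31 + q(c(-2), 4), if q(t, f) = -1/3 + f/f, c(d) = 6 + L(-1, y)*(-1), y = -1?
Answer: -277/3 ≈ -92.333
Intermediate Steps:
c(d) = 7 (c(d) = 6 - 1*(-1) = 6 + 1 = 7)
q(t, f) = 2/3 (q(t, f) = -1*1/3 + 1 = -1/3 + 1 = 2/3)
Z(l(2))*31 + q(c(-2), 4) = -3*31 + 2/3 = -93 + 2/3 = -277/3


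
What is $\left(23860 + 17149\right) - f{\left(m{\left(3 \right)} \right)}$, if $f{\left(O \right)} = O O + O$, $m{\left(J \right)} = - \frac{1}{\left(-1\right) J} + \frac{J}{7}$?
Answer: $\frac{18084377}{441} \approx 41008.0$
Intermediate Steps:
$m{\left(J \right)} = \frac{1}{J} + \frac{J}{7}$ ($m{\left(J \right)} = - \frac{-1}{J} + J \frac{1}{7} = \frac{1}{J} + \frac{J}{7}$)
$f{\left(O \right)} = O + O^{2}$ ($f{\left(O \right)} = O^{2} + O = O + O^{2}$)
$\left(23860 + 17149\right) - f{\left(m{\left(3 \right)} \right)} = \left(23860 + 17149\right) - \left(\frac{1}{3} + \frac{1}{7} \cdot 3\right) \left(1 + \left(\frac{1}{3} + \frac{1}{7} \cdot 3\right)\right) = 41009 - \left(\frac{1}{3} + \frac{3}{7}\right) \left(1 + \left(\frac{1}{3} + \frac{3}{7}\right)\right) = 41009 - \frac{16 \left(1 + \frac{16}{21}\right)}{21} = 41009 - \frac{16}{21} \cdot \frac{37}{21} = 41009 - \frac{592}{441} = \frac{18084377}{441}$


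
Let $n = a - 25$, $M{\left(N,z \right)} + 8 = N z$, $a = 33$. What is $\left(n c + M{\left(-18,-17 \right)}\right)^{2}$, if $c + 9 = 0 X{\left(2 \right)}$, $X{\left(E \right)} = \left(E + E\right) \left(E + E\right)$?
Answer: $51076$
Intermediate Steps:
$X{\left(E \right)} = 4 E^{2}$ ($X{\left(E \right)} = 2 E 2 E = 4 E^{2}$)
$M{\left(N,z \right)} = -8 + N z$
$n = 8$ ($n = 33 - 25 = 8$)
$c = -9$ ($c = -9 + 0 \cdot 4 \cdot 2^{2} = -9 + 0 \cdot 4 \cdot 4 = -9 + 0 \cdot 16 = -9 + 0 = -9$)
$\left(n c + M{\left(-18,-17 \right)}\right)^{2} = \left(8 \left(-9\right) - -298\right)^{2} = \left(-72 + \left(-8 + 306\right)\right)^{2} = \left(-72 + 298\right)^{2} = 226^{2} = 51076$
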